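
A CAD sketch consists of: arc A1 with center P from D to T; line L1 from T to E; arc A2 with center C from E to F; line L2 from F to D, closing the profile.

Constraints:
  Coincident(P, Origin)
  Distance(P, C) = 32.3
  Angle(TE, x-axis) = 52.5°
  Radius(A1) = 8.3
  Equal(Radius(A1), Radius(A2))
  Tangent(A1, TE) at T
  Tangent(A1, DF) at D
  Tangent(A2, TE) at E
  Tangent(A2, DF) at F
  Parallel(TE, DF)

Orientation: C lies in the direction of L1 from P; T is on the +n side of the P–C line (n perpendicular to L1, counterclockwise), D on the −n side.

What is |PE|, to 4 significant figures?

33.35

The slot axis is L1's direction at 52.5°, so u = (cos 52.5°, sin 52.5°) = (0.6088, 0.7934) and n = (−sin 52.5°, cos 52.5°) = (-0.7934, 0.6088). P is at the origin and C lies 32.3 along u from P, so C = 32.3·u = (19.66, 25.63). Tangency of A1 to both parallel lines with radius 8.3 puts T and D at P ± 8.3·n: T = (-6.585, 5.053), D = (6.585, -5.053). Equal radii place E and F the same way about C: E = C + 8.3·n = (13.08, 30.68), F = C − 8.3·n = (26.25, 20.57). Then |PE| = |E − P| = 33.35.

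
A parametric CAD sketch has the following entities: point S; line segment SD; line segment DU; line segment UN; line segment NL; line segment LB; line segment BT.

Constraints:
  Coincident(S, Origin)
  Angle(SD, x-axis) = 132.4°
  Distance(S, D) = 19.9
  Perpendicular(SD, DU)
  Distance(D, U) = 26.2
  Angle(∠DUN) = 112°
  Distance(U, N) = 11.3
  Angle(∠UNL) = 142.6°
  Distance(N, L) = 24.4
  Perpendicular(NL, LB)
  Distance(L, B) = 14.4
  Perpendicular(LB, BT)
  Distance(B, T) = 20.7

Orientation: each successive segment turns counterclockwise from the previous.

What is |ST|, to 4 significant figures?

18.33

S is at the origin; SD runs at 132.4° with length 19.9, so D = (-13.42, 14.70). SD is perpendicular to DU, so DU runs at -137.6°; with |DU| = 26.2, U = (-32.77, -2.971). ∠DUN = 112.0° gives UN at -69.60° from the x-axis; with |UN| = 11.3, N = (-28.83, -13.56). ∠UNL = 142.6° gives NL at -32.20° from the x-axis; with |NL| = 24.4, L = (-8.180, -26.56). The perpendicularity gives LB at right angles to NL, so LB runs at 57.80°; with |LB| = 14.4, B = (-0.5068, -14.38). The perpendicularity gives BT at right angles to LB, so BT runs at 147.8°; with |BT| = 20.7, T = (-18.02, -3.349). Then |ST| = |T − S| = 18.33.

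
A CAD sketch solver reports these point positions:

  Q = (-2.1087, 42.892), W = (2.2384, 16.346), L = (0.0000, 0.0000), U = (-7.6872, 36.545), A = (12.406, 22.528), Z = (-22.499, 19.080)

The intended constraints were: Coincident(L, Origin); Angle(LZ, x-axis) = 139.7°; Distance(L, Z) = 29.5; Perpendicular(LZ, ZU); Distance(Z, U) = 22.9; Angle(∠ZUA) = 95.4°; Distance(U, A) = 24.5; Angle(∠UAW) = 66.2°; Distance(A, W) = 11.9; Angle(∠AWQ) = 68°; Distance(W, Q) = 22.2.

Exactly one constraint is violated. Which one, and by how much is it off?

Distance(W, Q) = 22.2 — off by 4.70.

L = (0.00, 0.00) ✓; LZ at 139.7° ✓; |LZ| = 29.50 ✓; ∠(LZ, ZU) = 90.00° ✓; |ZU| = 22.90 ✓; ∠ZUA = 95.40° ✓; |UA| = 24.50 ✓; ∠UAW = 66.20° ✓; |AW| = 11.90 ✓; ∠AWQ = 68.00° ✓; |WQ| = 26.90 ✗.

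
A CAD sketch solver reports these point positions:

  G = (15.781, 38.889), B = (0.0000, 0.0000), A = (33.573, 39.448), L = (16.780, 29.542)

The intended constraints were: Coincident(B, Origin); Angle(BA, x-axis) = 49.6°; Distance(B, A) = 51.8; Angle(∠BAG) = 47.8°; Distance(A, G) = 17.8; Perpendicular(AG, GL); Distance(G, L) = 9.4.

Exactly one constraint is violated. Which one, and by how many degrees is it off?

Perpendicular(AG, GL) — off by 4.30°.

B = (0.00, 0.00) ✓; BA at 49.60° ✓; |BA| = 51.80 ✓; ∠BAG = 47.80° ✓; |AG| = 17.80 ✓; ∠(AG, GL) = 94.30° ✗; |GL| = 9.400 ✓.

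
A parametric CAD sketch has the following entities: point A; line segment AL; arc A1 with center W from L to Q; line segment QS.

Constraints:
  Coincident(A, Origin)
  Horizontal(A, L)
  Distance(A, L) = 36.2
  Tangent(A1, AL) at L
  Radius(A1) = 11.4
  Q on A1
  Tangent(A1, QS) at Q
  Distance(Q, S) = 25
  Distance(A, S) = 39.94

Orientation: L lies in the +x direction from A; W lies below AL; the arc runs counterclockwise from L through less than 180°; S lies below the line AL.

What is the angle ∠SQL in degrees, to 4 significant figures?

139.8°

Checks: |WQ| = 11.40 ✓; ∠(WQ, QS) = 90.00° ✓; |QS| = 25.00 ✓; |AS| = 39.94 ✓.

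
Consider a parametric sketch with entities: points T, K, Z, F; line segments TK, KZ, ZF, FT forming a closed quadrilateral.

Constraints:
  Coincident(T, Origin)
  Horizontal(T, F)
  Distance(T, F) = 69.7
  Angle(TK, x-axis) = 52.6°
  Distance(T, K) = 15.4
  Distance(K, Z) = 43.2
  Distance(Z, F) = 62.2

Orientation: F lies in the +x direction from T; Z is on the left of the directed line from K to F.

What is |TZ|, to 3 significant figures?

58.5

Checks: |KZ| = 43.20 ✓; |ZF| = 62.20 ✓.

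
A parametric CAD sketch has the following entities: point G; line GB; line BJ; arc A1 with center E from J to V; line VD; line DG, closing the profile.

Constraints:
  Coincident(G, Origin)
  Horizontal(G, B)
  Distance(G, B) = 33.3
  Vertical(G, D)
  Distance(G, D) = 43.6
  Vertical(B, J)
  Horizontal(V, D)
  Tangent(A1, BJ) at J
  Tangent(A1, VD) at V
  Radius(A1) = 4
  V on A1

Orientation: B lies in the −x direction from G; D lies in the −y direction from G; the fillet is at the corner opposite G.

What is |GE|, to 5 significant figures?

49.261

G is at the origin; GB is horizontal with |GB| = 33.3 and B on the −x side, so B = (-33.300, 0.0000). GD is vertical with |GD| = 43.6 and D on the −y side, so D = (0.0000, -43.600). The virtual corner opposite G is at (-33.300, -43.600). A1 meets BJ tangentially, so EJ is at right angles to BJ and since A1 is tangent to VD there, EV ⟂ VD, with radius 4.0, so the center E sits 4.0 in from both sides at E = (-29.300, -39.600). Then |GE| = |E − G| = 49.261.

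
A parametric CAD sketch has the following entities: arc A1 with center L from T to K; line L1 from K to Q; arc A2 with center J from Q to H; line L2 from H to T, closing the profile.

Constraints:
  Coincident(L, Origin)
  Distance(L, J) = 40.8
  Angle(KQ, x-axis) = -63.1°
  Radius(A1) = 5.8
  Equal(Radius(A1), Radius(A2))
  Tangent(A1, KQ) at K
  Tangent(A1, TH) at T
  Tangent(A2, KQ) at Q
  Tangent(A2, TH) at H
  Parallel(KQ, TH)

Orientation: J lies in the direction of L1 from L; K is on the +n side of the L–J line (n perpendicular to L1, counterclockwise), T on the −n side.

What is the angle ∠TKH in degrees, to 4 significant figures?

74.13°

Tangency of A1 to both parallel lines with radius 5.8 puts K and T at L ± 5.8·n: K = (5.172, 2.624), T = (-5.172, -2.624). Equal radii place Q and H the same way about J: Q = J + 5.8·n = (23.63, -33.76), H = J − 5.8·n = (13.29, -39.01). Then cos ∠TKH = KT·KH / (|KT||KH|), giving 74.13°.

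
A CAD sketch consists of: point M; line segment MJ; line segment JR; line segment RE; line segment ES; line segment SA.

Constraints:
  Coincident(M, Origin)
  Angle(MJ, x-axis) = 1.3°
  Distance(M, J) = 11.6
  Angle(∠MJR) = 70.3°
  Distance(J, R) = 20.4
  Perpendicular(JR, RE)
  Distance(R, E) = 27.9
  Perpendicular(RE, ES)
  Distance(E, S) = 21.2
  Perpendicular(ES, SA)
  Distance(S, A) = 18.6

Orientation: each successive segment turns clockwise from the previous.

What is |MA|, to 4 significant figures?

4.981

M is at the origin; MJ runs at 1.3° with length 11.6, so J = (11.60, 0.2632). ∠MJR = 70.3° gives JR at -108.4° from the x-axis; with |JR| = 20.4, R = (5.158, -19.09). JR ⟂ RE, so RE runs at 161.6°; with |RE| = 27.9, E = (-21.32, -10.29). RE ⟂ ES, so ES runs at 71.60°; with |ES| = 21.2, S = (-14.62, 9.829). The perpendicularity gives SA at right angles to ES, so SA runs at -18.40°; with |SA| = 18.6, A = (3.025, 3.958). Then |MA| = |A − M| = 4.981.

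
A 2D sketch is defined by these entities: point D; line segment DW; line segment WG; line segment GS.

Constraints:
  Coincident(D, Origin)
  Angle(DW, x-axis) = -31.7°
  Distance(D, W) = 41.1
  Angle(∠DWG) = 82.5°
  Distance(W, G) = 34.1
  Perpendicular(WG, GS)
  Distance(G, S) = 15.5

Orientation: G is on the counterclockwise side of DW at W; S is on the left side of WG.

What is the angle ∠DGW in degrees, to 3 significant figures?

54.8°

D is at the origin; DW runs at -31.7° with length 41.1, so W = 41.1·(cos -31.7°, sin -31.7°) = (35.0, -21.6). ∠DWG = 82.5°, so WG runs at -31.7° + (180° − 82.5°) = 65.8° from the x-axis; with |WG| = 34.1, G = W + 34.1·(cos 65.8°, sin 65.8°) = (48.9, 9.51). Then cos ∠DGW = GD·GW / (|GD||GW|), giving 54.8°.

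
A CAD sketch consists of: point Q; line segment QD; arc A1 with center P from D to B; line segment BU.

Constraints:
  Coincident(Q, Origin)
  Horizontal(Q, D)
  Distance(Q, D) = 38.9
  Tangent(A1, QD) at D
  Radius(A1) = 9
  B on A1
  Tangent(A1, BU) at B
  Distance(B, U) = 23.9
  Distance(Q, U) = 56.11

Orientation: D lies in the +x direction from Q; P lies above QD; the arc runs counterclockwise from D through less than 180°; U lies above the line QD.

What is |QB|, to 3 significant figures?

48.9

Q is at the origin; Q and D share the same y with |QD| = 38.9 and D on the +x side, so D = (38.9, 0.00). A1 meets QD tangentially, so PD is at right angles to QD, so P = D + (0, 9) = (38.9, 9.00). Since PB ⟂ BU (tangency), |PU| = √(9.0² + 23.9²) = 25.5 regardless of where B sits on A1. So U lies on both circle(Q, 56.11) and circle(P, 25.5); the above-QD intersection is U = (44.7, 33.9). B is the foot of the tangent from U: B = (47.8, 10.2).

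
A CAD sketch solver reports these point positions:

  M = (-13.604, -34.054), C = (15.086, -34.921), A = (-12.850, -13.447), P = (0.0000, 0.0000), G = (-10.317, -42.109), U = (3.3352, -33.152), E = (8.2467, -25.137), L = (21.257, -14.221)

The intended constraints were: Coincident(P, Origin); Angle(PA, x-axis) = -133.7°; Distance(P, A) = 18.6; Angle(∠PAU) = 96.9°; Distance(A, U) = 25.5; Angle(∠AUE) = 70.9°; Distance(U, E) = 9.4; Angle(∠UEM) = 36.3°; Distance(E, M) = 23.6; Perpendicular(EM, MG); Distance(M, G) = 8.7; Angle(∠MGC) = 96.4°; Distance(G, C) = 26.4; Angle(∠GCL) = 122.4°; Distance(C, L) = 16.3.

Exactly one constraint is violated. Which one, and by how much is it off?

Distance(C, L) = 16.3 — off by 5.30.

P = (0.00, 0.00) ✓; PA at -133.7° ✓; |PA| = 18.60 ✓; ∠PAU = 96.90° ✓; |AU| = 25.50 ✓; ∠AUE = 70.90° ✓; |UE| = 9.400 ✓; ∠UEM = 36.30° ✓; |EM| = 23.60 ✓; ∠(EM, MG) = 90.00° ✓; |MG| = 8.700 ✓; ∠MGC = 96.40° ✓; |GC| = 26.40 ✓; ∠GCL = 122.4° ✓; |CL| = 21.60 ✗.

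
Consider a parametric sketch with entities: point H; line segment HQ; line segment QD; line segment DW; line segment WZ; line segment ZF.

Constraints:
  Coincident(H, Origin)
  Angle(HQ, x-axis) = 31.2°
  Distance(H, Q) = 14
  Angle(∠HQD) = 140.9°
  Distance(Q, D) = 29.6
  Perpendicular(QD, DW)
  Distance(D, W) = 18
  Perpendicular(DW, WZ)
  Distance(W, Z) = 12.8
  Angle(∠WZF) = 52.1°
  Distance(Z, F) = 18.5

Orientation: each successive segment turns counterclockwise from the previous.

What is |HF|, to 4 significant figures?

39.40

The perpendicularity gives WZ at right angles to DW, so WZ runs at -109.7°; with |WZ| = 12.8, Z = (0.6918, 29.14). ∠WZF = 52.1° gives ZF at 18.20° from the x-axis; with |ZF| = 18.5, F = (18.27, 34.91). Then |HF| = |F − H| = 39.40.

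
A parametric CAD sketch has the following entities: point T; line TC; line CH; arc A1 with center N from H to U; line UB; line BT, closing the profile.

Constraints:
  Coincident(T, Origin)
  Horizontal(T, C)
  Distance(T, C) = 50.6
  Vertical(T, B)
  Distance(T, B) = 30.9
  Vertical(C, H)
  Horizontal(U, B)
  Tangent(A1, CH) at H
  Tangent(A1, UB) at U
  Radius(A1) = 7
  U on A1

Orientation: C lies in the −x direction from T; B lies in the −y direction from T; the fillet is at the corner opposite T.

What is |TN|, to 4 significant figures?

49.72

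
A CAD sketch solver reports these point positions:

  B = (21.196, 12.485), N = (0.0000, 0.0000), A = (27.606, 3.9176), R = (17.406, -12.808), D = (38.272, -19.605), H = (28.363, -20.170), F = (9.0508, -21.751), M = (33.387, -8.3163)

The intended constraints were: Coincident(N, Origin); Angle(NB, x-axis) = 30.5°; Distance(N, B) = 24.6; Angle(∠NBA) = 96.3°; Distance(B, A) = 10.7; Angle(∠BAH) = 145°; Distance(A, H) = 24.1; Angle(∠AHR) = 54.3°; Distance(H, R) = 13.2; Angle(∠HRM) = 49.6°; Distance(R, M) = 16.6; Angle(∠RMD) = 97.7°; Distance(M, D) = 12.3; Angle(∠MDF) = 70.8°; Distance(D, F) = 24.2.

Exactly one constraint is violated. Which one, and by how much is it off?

Distance(D, F) = 24.2 — off by 5.10.

N = (0.00, 0.00) ✓; NB at 30.50° ✓; |NB| = 24.60 ✓; ∠NBA = 96.30° ✓; |BA| = 10.70 ✓; ∠BAH = 145.0° ✓; |AH| = 24.10 ✓; ∠AHR = 54.30° ✓; |HR| = 13.20 ✓; ∠HRM = 49.60° ✓; |RM| = 16.60 ✓; ∠RMD = 97.70° ✓; |MD| = 12.30 ✓; ∠MDF = 70.80° ✓; |DF| = 29.30 ✗.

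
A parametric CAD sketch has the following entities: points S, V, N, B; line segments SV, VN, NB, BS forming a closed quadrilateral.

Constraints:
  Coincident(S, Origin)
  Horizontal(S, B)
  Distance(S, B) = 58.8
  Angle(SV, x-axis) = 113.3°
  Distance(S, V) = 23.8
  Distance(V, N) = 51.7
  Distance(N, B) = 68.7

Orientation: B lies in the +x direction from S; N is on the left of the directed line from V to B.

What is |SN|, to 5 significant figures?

65.215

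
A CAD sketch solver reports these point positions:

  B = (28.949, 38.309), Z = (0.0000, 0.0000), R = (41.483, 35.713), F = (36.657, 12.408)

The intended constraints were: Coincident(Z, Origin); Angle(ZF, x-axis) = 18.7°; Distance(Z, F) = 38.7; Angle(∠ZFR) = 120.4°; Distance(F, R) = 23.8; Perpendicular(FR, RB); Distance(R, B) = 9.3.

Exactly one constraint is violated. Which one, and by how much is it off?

Distance(R, B) = 9.3 — off by 3.50.

Z = (0.00, 0.00) ✓; ZF at 18.70° ✓; |ZF| = 38.70 ✓; ∠ZFR = 120.4° ✓; |FR| = 23.80 ✓; ∠(FR, RB) = 90.00° ✓; |RB| = 12.80 ✗.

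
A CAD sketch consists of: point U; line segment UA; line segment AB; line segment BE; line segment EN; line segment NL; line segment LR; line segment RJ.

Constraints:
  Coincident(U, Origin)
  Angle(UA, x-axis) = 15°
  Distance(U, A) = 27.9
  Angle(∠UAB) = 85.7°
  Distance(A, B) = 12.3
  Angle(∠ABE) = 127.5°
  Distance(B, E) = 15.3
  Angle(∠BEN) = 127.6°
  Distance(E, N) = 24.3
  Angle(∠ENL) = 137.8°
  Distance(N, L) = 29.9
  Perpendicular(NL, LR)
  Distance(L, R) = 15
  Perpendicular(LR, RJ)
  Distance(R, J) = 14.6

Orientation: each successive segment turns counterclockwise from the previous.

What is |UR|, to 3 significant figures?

23.0

U is at the origin; UA runs at 15.0° with length 27.9, so A = (26.9, 7.22). ∠UAB = 85.7° gives AB at 109° from the x-axis; with |AB| = 12.3, B = (22.9, 18.8). ∠ABE = 127.5° gives BE at 162° from the x-axis; with |BE| = 15.3, E = (8.35, 23.6). ∠BEN = 127.6° gives EN at -146° from the x-axis; with |EN| = 24.3, N = (-11.7, 9.95). ∠ENL = 137.8° gives NL at -104° from the x-axis; with |NL| = 29.9, L = (-18.8, -19.1). NL ⟂ LR, so LR runs at -13.6°; with |LR| = 15.0, R = (-4.20, -22.6). Then |UR| = |R − U| = 23.0.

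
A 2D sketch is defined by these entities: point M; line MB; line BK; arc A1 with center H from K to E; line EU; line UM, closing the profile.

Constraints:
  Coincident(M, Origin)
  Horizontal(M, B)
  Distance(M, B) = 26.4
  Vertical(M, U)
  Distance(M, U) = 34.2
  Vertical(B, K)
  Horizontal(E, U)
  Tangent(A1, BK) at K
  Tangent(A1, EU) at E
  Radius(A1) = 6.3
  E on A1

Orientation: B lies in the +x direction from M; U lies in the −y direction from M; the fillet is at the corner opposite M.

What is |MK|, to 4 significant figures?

38.41

M is at the origin; MB is horizontal with |MB| = 26.4 and B on the +x side, so B = (26.40, 0.000). MU is vertical with |MU| = 34.2 and U on the −y side, so U = (0.000, -34.20). The virtual corner opposite M is at (26.40, -34.20). A1 meets BK tangentially, so HK is at right angles to BK and tangency of A1 to EU means the radius HE is perpendicular to EU, with radius 6.3, so the center H sits 6.3 in from both sides at H = (20.10, -27.90). That places the tangent points at K = (26.40, -27.90) on BK and E = (20.10, -34.20) on EU. Then |MK| = |K − M| = 38.41.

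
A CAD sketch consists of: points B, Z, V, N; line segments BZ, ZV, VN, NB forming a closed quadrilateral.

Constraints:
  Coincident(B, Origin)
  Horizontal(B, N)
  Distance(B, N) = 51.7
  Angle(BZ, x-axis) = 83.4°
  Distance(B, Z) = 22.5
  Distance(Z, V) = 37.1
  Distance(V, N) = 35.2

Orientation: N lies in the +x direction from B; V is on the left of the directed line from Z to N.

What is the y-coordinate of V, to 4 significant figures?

32.53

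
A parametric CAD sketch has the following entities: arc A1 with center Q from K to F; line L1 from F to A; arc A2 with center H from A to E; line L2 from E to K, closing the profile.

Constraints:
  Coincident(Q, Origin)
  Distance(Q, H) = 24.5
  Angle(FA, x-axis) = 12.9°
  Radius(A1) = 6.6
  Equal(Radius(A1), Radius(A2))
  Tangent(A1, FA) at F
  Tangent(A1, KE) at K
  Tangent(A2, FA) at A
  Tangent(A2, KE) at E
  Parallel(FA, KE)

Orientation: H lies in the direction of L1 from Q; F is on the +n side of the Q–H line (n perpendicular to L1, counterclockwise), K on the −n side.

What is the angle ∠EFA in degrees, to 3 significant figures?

28.3°

The slot axis is L1's direction at 12.9°, so u = (cos 12.9°, sin 12.9°) = (0.975, 0.223) and n = (−sin 12.9°, cos 12.9°) = (-0.223, 0.975). Q is at the origin and H lies 24.5 along u from Q, so H = 24.5·u = (23.9, 5.47). Tangency of A1 to both parallel lines with radius 6.6 puts F and K at Q ± 6.6·n: F = (-1.47, 6.43), K = (1.47, -6.43). Equal radii place A and E the same way about H: A = H + 6.6·n = (22.4, 11.9), E = H − 6.6·n = (25.4, -0.964). Then cos ∠EFA = FE·FA / (|FE||FA|), giving 28.3°.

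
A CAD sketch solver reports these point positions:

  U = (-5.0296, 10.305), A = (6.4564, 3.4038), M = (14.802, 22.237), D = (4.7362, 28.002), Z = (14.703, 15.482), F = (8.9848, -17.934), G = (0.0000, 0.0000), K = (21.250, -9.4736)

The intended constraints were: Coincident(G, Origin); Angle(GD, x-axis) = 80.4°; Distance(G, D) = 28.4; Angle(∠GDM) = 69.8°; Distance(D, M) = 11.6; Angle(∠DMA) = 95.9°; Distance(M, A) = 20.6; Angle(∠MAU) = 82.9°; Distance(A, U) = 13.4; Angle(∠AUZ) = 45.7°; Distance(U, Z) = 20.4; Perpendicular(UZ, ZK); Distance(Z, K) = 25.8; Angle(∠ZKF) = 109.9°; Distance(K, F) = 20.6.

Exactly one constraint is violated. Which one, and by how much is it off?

Distance(K, F) = 20.6 — off by 5.70.

G = (0.00, 0.00) ✓; GD at 80.40° ✓; |GD| = 28.40 ✓; ∠GDM = 69.80° ✓; |DM| = 11.60 ✓; ∠DMA = 95.90° ✓; |MA| = 20.60 ✓; ∠MAU = 82.90° ✓; |AU| = 13.40 ✓; ∠AUZ = 45.70° ✓; |UZ| = 20.40 ✓; ∠(UZ, ZK) = 90.00° ✓; |ZK| = 25.80 ✓; ∠ZKF = 109.9° ✓; |KF| = 14.90 ✗.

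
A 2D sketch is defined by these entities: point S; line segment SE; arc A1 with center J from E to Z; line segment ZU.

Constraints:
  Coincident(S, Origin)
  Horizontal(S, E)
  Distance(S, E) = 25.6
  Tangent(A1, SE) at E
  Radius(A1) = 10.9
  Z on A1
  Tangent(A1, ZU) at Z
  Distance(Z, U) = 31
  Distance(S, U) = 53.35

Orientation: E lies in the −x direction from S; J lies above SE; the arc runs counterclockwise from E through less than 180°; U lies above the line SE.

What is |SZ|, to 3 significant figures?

22.8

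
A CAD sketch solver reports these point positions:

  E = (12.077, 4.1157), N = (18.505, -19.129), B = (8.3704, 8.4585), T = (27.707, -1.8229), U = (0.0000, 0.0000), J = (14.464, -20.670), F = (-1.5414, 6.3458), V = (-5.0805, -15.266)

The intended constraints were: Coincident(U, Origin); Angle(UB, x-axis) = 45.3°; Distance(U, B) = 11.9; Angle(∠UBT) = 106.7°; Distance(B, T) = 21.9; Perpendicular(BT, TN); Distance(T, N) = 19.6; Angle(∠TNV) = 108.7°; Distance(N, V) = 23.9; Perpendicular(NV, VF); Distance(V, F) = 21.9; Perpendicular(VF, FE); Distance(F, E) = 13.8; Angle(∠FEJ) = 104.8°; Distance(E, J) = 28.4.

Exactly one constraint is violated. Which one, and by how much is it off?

Distance(E, J) = 28.4 — off by 3.50.

U = (0.00, 0.00) ✓; UB at 45.30° ✓; |UB| = 11.90 ✓; ∠UBT = 106.7° ✓; |BT| = 21.90 ✓; ∠(BT, TN) = 90.00° ✓; |TN| = 19.60 ✓; ∠TNV = 108.7° ✓; |NV| = 23.90 ✓; ∠(NV, VF) = 90.00° ✓; |VF| = 21.90 ✓; ∠(VF, FE) = 90.00° ✓; |FE| = 13.80 ✓; ∠FEJ = 104.8° ✓; |EJ| = 24.90 ✗.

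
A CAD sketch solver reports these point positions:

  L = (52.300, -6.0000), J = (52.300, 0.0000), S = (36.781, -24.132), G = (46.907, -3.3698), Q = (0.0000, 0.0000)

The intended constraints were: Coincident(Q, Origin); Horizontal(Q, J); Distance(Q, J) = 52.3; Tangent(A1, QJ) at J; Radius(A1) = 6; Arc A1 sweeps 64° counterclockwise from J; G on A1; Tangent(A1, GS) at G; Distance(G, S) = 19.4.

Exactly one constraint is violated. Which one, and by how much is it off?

Distance(G, S) = 19.4 — off by 3.70.

Q = (0.00, 0.00) ✓; Q.y = 0.00, J.y = 0.00 ✓; |QJ| = 52.30 ✓; ∠(LJ, JQ) = 90.00° ✓; |LJ| = 6.000 ✓; bearing(L→G) − bearing(L→J) = 64.00° ✓; |LG| = 6.000 ✓; ∠(LG, GS) = 90.00° ✓; |GS| = 23.10 ✗.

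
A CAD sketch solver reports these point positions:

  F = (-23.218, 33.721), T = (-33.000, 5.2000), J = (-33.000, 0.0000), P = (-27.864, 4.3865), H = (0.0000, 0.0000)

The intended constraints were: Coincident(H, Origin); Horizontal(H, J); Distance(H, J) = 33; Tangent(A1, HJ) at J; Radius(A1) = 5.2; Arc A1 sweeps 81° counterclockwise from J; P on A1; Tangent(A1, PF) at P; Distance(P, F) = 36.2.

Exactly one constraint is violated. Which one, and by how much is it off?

Distance(P, F) = 36.2 — off by 6.50.

H = (0.00, 0.00) ✓; H.y = 0.00, J.y = 0.00 ✓; |HJ| = 33.00 ✓; ∠(TJ, JH) = 90.00° ✓; |TJ| = 5.200 ✓; bearing(T→P) − bearing(T→J) = 81.00° ✓; |TP| = 5.200 ✓; ∠(TP, PF) = 90.00° ✓; |PF| = 29.70 ✗.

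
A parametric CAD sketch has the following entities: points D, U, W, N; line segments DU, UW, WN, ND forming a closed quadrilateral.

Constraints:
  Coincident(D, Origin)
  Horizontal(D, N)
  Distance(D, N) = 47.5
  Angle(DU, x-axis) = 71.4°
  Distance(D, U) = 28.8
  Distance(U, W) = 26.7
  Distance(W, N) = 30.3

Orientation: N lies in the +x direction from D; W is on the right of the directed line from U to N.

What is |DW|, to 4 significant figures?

17.35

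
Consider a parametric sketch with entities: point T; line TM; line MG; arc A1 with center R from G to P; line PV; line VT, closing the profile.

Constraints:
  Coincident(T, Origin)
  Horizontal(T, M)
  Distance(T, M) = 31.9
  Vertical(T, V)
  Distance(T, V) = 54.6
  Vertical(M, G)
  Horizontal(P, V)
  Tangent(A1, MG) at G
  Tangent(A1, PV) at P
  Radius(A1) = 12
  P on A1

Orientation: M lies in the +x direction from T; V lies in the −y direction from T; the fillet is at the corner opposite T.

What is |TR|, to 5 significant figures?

47.019

T is at the origin; T and M share the same y with |TM| = 31.9 and M on the +x side, so M = (31.900, 0.0000). TV is vertical with |TV| = 54.6 and V on the −y side, so V = (0.0000, -54.600). The virtual corner opposite T is at (31.900, -54.600). A1 meets MG tangentially, so RG is at right angles to MG and since A1 is tangent to PV there, RP ⟂ PV, with radius 12.0, so the center R sits 12.0 in from both sides at R = (19.900, -42.600). Then |TR| = |R − T| = 47.019.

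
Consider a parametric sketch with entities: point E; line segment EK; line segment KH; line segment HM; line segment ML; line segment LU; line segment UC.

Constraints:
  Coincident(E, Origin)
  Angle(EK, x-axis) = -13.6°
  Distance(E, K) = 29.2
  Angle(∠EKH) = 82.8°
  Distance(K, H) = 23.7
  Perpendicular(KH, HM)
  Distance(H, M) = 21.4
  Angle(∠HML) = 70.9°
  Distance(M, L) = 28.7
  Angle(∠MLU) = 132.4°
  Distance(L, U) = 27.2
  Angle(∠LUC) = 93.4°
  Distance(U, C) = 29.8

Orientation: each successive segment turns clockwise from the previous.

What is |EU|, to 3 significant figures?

45.6

∠HML = 70.9° gives ML at 50.1° from the x-axis; with |ML| = 28.7, L = (18.4, 0.595). ∠MLU = 132.4° gives LU at 2.50° from the x-axis; with |LU| = 27.2, U = (45.5, 1.78). Then |EU| = |U − E| = 45.6.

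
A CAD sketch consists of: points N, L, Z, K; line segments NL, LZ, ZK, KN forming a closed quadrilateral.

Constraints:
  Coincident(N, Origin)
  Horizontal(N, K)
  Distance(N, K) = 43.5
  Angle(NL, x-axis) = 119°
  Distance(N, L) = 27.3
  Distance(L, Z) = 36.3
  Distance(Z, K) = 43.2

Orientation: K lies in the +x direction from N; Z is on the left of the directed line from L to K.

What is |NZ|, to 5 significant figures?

42.152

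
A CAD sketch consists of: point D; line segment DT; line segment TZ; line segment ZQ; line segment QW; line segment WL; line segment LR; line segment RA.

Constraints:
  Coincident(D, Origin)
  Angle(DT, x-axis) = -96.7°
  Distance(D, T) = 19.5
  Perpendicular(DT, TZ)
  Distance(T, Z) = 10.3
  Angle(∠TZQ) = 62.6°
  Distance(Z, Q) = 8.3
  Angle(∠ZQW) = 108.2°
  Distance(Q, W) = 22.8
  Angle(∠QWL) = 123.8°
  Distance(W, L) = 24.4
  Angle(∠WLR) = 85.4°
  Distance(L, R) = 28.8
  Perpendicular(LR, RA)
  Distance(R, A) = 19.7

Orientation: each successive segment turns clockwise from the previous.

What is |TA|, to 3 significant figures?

12.4

D is at the origin; DT runs at -96.7° with length 19.5, so T = (-2.28, -19.4). The perpendicularity gives TZ at right angles to DT, so TZ runs at 173°; with |TZ| = 10.3, Z = (-12.5, -18.2). ∠TZQ = 62.6° gives ZQ at 55.9° from the x-axis; with |ZQ| = 8.3, Q = (-7.85, -11.3). ∠ZQW = 108.2° gives QW at -15.9° from the x-axis; with |QW| = 22.8, W = (14.1, -17.5). ∠QWL = 123.8° gives WL at -72.1° from the x-axis; with |WL| = 24.4, L = (21.6, -40.8). ∠WLR = 85.4° gives LR at -167° from the x-axis; with |LR| = 28.8, R = (-6.45, -47.4). The perpendicularity gives RA at right angles to LR, so RA runs at 103°; with |RA| = 19.7, A = (-11.0, -28.2). Then |TA| = |A − T| = 12.4.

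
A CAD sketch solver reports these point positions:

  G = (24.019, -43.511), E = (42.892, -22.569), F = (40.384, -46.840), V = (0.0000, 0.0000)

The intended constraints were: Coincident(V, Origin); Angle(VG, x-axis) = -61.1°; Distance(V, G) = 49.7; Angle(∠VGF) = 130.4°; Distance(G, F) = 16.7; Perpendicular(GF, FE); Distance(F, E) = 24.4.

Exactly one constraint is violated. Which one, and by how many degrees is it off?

Perpendicular(GF, FE) — off by 5.60°.

V = (0.00, 0.00) ✓; VG at -61.10° ✓; |VG| = 49.70 ✓; ∠VGF = 130.4° ✓; |GF| = 16.70 ✓; ∠(GF, FE) = 95.60° ✗; |FE| = 24.40 ✓.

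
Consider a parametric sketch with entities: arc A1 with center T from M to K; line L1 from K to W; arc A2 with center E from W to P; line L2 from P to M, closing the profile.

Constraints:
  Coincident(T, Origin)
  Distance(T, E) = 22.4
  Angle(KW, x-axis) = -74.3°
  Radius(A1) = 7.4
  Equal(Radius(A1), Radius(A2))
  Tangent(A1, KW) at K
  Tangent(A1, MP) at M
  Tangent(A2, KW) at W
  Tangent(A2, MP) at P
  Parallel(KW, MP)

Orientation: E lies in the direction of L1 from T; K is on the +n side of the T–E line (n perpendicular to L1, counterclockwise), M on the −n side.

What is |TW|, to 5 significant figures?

23.591

The slot axis is L1's direction at -74.3°, so u = (cos -74.3°, sin -74.3°) = (0.27060, -0.96269) and n = (−sin -74.3°, cos -74.3°) = (0.96269, 0.27060). T is at the origin and E lies 22.4 along u from T, so E = 22.4·u = (6.0614, -21.564). Tangency of A1 to both parallel lines with radius 7.4 puts K and M at T ± 7.4·n: K = (7.1239, 2.0024), M = (-7.1239, -2.0024). Equal radii place W and P the same way about E: W = E + 7.4·n = (13.185, -19.562), P = E − 7.4·n = (-1.0625, -23.567). Then |TW| = |W − T| = 23.591.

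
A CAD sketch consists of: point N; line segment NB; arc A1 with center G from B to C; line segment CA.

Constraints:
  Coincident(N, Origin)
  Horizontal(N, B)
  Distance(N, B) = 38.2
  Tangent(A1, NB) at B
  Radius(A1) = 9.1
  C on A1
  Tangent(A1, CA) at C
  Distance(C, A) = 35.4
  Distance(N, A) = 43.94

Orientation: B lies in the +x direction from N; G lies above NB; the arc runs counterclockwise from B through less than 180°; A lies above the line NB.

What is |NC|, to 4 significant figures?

47.11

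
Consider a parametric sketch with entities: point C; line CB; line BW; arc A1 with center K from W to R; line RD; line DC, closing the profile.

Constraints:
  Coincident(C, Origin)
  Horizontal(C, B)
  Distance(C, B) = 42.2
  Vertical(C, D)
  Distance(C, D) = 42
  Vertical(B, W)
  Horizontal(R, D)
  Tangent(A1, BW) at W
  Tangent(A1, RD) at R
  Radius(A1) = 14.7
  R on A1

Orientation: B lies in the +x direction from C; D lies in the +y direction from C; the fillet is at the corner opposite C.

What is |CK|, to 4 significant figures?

38.75

C is at the origin; CB is horizontal with |CB| = 42.2 and B on the +x side, so B = (42.20, 0.000). C and D share the same x with |CD| = 42.0 and D on the +y side, so D = (0.000, 42.00). The virtual corner opposite C is at (42.20, 42.00). The tangent condition forces KW to be normal to BW and tangency of A1 to RD means the radius KR is perpendicular to RD, with radius 14.7, so the center K sits 14.7 in from both sides at K = (27.50, 27.30). Then |CK| = |K − C| = 38.75.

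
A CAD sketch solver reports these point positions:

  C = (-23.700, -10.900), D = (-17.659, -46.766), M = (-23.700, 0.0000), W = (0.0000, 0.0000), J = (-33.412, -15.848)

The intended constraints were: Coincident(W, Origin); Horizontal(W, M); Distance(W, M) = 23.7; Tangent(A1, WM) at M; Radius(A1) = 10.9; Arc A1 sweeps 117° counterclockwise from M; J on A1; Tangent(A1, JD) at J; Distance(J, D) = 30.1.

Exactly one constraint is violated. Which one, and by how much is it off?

Distance(J, D) = 30.1 — off by 4.60.

W = (0.00, 0.00) ✓; W.y = 0.00, M.y = 0.00 ✓; |WM| = 23.70 ✓; ∠(CM, MW) = 90.00° ✓; |CM| = 10.90 ✓; bearing(C→J) − bearing(C→M) = 117.0° ✓; |CJ| = 10.90 ✓; ∠(CJ, JD) = 90.00° ✓; |JD| = 34.70 ✗.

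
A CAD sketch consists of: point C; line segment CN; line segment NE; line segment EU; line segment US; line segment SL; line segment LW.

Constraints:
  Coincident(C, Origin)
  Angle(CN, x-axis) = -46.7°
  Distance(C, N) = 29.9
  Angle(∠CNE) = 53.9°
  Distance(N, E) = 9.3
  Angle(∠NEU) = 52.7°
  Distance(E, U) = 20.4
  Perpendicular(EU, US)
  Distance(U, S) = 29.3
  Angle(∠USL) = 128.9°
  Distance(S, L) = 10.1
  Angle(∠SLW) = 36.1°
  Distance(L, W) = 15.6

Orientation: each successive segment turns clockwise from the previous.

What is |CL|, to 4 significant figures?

56.92

C is at the origin; CN runs at -46.7° with length 29.9, so N = (20.51, -21.76). ∠CNE = 53.9° gives NE at -172.8° from the x-axis; with |NE| = 9.3, E = (11.28, -22.93). ∠NEU = 52.7° gives EU at 59.90° from the x-axis; with |EU| = 20.4, U = (21.51, -5.277). The perpendicularity gives US at right angles to EU, so US runs at -30.10°; with |US| = 29.3, S = (46.86, -19.97). ∠USL = 128.9° gives SL at -81.20° from the x-axis; with |SL| = 10.1, L = (48.40, -29.95). Then |CL| = |L − C| = 56.92.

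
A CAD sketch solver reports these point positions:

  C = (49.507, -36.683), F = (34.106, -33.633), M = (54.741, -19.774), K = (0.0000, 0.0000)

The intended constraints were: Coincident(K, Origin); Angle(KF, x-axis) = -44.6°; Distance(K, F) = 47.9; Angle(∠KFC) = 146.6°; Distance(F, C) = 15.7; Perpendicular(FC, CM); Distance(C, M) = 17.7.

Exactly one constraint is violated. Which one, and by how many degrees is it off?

Perpendicular(FC, CM) — off by 6.00°.

K = (0.00, 0.00) ✓; KF at -44.60° ✓; |KF| = 47.90 ✓; ∠KFC = 146.6° ✓; |FC| = 15.70 ✓; ∠(FC, CM) = 84.00° ✗; |CM| = 17.70 ✓.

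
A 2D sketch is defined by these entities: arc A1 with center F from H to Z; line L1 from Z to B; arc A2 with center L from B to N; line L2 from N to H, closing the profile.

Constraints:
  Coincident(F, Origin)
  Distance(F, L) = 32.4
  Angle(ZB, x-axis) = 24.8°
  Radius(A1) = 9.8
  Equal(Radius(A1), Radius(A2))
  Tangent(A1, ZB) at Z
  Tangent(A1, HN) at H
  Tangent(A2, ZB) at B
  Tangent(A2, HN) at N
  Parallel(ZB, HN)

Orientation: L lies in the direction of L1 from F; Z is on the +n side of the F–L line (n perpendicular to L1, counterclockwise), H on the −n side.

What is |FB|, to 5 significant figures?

33.850

The slot axis is L1's direction at 24.8°, so u = (cos 24.8°, sin 24.8°) = (0.90778, 0.41945) and n = (−sin 24.8°, cos 24.8°) = (-0.41945, 0.90778). F is at the origin and L lies 32.4 along u from F, so L = 32.4·u = (29.412, 13.590). Tangency of A1 to both parallel lines with radius 9.8 puts Z and H at F ± 9.8·n: Z = (-4.1106, 8.8962), H = (4.1106, -8.8962). Equal radii place B and N the same way about L: B = L + 9.8·n = (25.301, 22.486), N = L − 9.8·n = (33.523, 4.6940). Then |FB| = |B − F| = 33.850.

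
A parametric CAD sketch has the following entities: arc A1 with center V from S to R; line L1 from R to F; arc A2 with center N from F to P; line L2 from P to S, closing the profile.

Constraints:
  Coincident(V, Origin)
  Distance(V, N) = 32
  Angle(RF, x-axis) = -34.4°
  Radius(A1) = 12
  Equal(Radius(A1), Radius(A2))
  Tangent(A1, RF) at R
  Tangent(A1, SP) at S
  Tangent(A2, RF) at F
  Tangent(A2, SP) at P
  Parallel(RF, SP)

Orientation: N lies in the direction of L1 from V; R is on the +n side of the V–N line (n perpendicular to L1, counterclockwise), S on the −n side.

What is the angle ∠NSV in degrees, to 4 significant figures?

69.44°

V is at the origin and N lies 32.0 along u from V, so N = 32.0·u = (26.40, -18.08). Tangency of A1 to both parallel lines with radius 12.0 puts R and S at V ± 12.0·n: R = (6.780, 9.901), S = (-6.780, -9.901). Then cos ∠NSV = SN·SV / (|SN||SV|), giving 69.44°.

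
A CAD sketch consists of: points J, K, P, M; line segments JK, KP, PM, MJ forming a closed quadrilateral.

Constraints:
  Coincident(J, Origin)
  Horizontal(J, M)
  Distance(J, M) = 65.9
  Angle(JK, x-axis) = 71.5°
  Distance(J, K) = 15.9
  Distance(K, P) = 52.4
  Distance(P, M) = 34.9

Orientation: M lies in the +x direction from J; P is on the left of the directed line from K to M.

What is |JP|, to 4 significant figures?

63.51

Checks: |KP| = 52.40 ✓; |PM| = 34.90 ✓.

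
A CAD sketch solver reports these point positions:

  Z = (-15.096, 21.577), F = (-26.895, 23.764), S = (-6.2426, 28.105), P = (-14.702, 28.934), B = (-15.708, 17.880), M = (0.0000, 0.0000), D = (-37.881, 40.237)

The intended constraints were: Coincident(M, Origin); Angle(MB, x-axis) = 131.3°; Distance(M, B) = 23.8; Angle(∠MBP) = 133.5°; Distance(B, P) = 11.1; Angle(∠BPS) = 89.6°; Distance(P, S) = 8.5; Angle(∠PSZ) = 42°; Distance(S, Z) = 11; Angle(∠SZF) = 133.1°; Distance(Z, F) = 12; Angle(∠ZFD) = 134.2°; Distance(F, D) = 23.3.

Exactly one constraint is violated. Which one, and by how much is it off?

Distance(F, D) = 23.3 — off by 3.50.

M = (0.00, 0.00) ✓; MB at 131.3° ✓; |MB| = 23.80 ✓; ∠MBP = 133.5° ✓; |BP| = 11.10 ✓; ∠BPS = 89.60° ✓; |PS| = 8.500 ✓; ∠PSZ = 42.00° ✓; |SZ| = 11.00 ✓; ∠SZF = 133.1° ✓; |ZF| = 12.00 ✓; ∠ZFD = 134.2° ✓; |FD| = 19.80 ✗.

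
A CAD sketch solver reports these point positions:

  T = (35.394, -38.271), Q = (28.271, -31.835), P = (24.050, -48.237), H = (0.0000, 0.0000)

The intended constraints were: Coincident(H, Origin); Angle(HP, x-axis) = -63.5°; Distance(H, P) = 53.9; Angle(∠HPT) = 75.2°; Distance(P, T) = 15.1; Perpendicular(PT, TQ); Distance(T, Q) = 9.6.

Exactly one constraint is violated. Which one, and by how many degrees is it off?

Perpendicular(PT, TQ) — off by 6.60°.

H = (0.00, 0.00) ✓; HP at -63.50° ✓; |HP| = 53.90 ✓; ∠HPT = 75.20° ✓; |PT| = 15.10 ✓; ∠(PT, TQ) = 96.60° ✗; |TQ| = 9.600 ✓.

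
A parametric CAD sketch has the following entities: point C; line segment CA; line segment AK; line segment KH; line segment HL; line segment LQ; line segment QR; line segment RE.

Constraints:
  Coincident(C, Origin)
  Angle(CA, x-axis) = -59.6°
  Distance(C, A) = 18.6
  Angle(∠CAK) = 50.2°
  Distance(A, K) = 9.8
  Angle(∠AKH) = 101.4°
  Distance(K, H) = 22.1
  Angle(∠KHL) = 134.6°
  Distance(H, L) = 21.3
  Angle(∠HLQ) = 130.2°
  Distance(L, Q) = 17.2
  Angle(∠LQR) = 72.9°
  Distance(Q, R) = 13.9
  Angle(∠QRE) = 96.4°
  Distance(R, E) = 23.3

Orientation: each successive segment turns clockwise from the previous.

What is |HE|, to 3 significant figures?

8.32

∠LQR = 72.9° gives QR at -110° from the x-axis; with |QR| = 13.9, R = (26.0, 9.12). ∠QRE = 96.4° gives RE at 166° from the x-axis; with |RE| = 23.3, E = (3.34, 14.7). Then |HE| = |E − H| = 8.32.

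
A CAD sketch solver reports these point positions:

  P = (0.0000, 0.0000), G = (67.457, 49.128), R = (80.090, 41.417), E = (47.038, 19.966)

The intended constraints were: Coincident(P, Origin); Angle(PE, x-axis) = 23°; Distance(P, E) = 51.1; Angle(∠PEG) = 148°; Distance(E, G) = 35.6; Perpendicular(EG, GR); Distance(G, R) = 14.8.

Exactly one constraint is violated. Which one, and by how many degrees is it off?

Perpendicular(EG, GR) — off by 3.60°.

P = (0.00, 0.00) ✓; PE at 23.00° ✓; |PE| = 51.10 ✓; ∠PEG = 148.0° ✓; |EG| = 35.60 ✓; ∠(EG, GR) = 86.40° ✗; |GR| = 14.80 ✓.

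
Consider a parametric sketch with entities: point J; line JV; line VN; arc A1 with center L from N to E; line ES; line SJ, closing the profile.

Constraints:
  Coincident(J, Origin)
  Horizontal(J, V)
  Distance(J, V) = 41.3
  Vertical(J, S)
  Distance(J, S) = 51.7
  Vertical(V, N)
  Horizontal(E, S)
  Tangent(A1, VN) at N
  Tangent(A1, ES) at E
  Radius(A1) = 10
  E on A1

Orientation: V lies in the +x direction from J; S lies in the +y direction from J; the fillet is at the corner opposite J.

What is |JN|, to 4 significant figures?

58.69

The virtual corner opposite J is at (41.30, 51.70). A1 meets VN tangentially, so LN is at right angles to VN and the tangent condition forces LE to be normal to ES, with radius 10.0, so the center L sits 10.0 in from both sides at L = (31.30, 41.70). That places the tangent points at N = (41.30, 41.70) on VN and E = (31.30, 51.70) on ES. Then |JN| = |N − J| = 58.69.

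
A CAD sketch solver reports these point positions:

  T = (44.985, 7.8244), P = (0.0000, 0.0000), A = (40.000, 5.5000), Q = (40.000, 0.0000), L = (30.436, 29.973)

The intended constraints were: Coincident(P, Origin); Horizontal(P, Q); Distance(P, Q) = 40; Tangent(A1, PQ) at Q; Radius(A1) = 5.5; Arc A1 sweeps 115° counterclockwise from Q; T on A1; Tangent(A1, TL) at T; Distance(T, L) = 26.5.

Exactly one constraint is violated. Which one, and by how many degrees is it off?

Tangent(A1, TL) at T — off by 8.30°.

P = (0.00, 0.00) ✓; P.y = 0.00, Q.y = 0.00 ✓; |PQ| = 40.00 ✓; ∠(AQ, QP) = 90.00° ✓; |AQ| = 5.500 ✓; bearing(A→T) − bearing(A→Q) = 115.0° ✓; |AT| = 5.500 ✓; ∠(AT, TL) = 81.70° ✗; |TL| = 26.50 ✓.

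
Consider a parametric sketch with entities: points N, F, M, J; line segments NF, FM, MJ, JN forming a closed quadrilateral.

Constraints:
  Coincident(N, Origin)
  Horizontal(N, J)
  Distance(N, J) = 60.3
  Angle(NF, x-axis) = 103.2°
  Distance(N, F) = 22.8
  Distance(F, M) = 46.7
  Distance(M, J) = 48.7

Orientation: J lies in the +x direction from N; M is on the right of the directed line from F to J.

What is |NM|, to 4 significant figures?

25.08

Checks: |FM| = 46.70 ✓; |MJ| = 48.70 ✓.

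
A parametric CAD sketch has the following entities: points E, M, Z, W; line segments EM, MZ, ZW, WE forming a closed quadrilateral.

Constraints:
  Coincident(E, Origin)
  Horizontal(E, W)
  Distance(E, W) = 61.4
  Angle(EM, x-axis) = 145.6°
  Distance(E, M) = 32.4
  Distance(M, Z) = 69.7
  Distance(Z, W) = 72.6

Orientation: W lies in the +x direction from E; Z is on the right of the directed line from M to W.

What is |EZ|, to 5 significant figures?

44.478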